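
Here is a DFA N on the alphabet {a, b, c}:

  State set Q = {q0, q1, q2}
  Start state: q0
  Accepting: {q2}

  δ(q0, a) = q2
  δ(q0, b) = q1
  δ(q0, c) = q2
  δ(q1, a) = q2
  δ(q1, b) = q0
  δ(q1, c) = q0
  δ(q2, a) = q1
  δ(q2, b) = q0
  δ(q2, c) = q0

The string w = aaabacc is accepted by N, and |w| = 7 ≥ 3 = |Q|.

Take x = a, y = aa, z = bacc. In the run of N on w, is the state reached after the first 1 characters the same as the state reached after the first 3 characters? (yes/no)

Run of N on the first 3 characters of w = a a a:
  step 0: q0  (start)
  step 1: q2  (read a: q0→q2)
  step 2: q1  (read a: q2→q1)
  step 3: q2  (read a: q1→q2)

After x (step 1): q2. After xy (step 3): q2.
They match, so y = aa drives N around a cycle from q2 back to itself; pumping y any number of times keeps N in q2 before reading z, and xyⁱz ∈ L(N) for every i ≥ 0.

yes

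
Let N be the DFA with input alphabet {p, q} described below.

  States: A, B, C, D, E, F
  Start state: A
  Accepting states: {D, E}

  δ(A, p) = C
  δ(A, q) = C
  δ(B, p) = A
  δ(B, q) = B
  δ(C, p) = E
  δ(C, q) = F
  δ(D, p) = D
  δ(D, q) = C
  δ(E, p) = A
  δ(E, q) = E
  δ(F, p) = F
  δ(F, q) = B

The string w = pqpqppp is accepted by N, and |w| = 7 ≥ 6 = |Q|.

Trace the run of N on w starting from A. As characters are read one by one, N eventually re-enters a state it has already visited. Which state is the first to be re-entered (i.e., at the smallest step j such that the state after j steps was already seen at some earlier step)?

F

Run of N on w = p q p q p p p:
  step 0: A  (start)
  step 1: C  (read p: A→C)
  step 2: F  (read q: C→F)
  step 3: F  (read p: F→F)   ← first repeat (F seen earlier)
  step 4: B  (read q: F→B)
  step 5: A  (read p: B→A)
  step 6: C  (read p: A→C)
  step 7: E  (read p: C→E)

The earliest repeat is at step j = 3: N is in F, which it already visited at step i = 2.
With |Q| = 6, pigeonhole forces a state repeat no later than step 6; the substring read between the first and second visits to that state can be pumped.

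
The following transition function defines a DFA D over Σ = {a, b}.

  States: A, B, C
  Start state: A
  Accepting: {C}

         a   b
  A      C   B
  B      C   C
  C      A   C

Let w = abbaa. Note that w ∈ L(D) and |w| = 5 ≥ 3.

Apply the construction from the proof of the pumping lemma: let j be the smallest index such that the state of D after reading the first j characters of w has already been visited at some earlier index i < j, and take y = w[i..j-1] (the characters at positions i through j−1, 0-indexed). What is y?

State sequence: A -a-> C -b-> C -b-> C -a-> A -a-> C
First repeat at step 2: C was already visited.

So i = 1, j = 2, giving x = w[0:1] = a, y = w[1:2] = b, z = w[2:5] = baa.
Check: |xy| = 2 ≤ 3 and |y| = 1 ≥ 1. Reading y takes D from C back to C, so every xyⁱz is accepted.

b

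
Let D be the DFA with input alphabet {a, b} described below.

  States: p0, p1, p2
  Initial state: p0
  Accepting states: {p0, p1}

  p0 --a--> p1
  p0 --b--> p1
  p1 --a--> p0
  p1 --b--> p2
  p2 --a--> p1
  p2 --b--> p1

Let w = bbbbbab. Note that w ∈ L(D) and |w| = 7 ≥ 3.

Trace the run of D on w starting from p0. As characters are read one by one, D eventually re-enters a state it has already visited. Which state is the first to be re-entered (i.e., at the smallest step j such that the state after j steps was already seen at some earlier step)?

p1

State sequence: p0 -b-> p1 -b-> p2 -b-> p1 -b-> p2 -b-> p1 -a-> p0 -b-> p1
First repeat at step 3: p1 was already visited.

The earliest repeat is at step j = 3: D is in p1, which it already visited at step i = 1.
The DFA has 3 states, so the proof of the pumping lemma guarantees a repeated state among the first 3+1 visited; the segment between the two visits is the pumpable y.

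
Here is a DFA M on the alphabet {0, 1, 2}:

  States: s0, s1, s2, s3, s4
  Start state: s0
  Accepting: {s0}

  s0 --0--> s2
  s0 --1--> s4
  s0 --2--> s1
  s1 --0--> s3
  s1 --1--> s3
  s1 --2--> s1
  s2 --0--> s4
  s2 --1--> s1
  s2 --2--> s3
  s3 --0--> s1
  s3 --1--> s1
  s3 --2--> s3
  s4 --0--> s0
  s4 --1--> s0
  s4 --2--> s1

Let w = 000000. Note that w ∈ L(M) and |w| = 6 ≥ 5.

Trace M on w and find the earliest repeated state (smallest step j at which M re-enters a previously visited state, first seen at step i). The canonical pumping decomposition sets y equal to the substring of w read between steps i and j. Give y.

000

State sequence: s0 -0-> s2 -0-> s4 -0-> s0 -0-> s2 -0-> s4 -0-> s0
First repeat at step 3: s0 was already visited.

So i = 0, j = 3, giving x = w[0:0] = ε, y = w[0:3] = 000, z = w[3:6] = 000.
Check: |xy| = 3 ≤ 5 and |y| = 3 ≥ 1. Reading y takes M from s0 back to s0, so every xyⁱz is accepted.
With |Q| = 5, pigeonhole forces a state repeat no later than step 5; the substring read between the first and second visits to that state can be pumped.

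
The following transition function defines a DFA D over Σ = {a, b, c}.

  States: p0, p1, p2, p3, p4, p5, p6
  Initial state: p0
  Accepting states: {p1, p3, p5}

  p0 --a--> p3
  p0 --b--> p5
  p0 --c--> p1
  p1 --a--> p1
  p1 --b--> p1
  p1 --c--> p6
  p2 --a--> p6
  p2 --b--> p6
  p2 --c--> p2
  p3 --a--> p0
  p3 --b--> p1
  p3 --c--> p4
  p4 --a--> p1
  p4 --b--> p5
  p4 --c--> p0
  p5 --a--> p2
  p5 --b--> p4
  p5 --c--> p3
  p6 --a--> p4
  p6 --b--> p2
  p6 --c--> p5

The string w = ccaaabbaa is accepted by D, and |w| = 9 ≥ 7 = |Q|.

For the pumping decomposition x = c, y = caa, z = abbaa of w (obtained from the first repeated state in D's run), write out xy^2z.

ccaacaaabbaa

xy^2z = c·caa·caa·abbaa = ccaacaaabbaa.
Reading y = caa takes D from p1 back to p1, so after x·y·y the machine is still in p1, and z then leads to the accepting state p1. Hence ccaacaaabbaa ∈ L(D).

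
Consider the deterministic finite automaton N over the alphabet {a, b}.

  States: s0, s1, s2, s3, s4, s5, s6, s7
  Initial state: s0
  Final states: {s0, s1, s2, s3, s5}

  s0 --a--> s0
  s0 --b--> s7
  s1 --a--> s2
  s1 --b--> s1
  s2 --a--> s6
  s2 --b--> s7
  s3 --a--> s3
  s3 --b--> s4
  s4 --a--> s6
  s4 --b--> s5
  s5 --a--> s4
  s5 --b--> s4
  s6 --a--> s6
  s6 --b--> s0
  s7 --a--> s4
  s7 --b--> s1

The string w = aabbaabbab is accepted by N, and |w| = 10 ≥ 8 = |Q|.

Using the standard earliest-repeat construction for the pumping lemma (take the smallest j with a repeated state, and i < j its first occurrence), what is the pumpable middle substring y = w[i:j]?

a

Run of N on w = a a b b a a b b a b:
  step 0: s0  (start)
  step 1: s0  (read a: s0→s0)   ← first repeat (s0 seen earlier)
  step 2: s0  (read a: s0→s0)
  step 3: s7  (read b: s0→s7)
  step 4: s1  (read b: s7→s1)
  step 5: s2  (read a: s1→s2)
  step 6: s6  (read a: s2→s6)
  step 7: s0  (read b: s6→s0)
  step 8: s7  (read b: s0→s7)
  step 9: s4  (read a: s7→s4)
  step 10: s5  (read b: s4→s5)

So i = 0, j = 1, giving x = w[0:0] = ε, y = w[0:1] = a, z = w[1:10] = abbaabbab.
Check: |xy| = 1 ≤ 8 and |y| = 1 ≥ 1. Reading y takes N from s0 back to s0, so every xyⁱz is accepted.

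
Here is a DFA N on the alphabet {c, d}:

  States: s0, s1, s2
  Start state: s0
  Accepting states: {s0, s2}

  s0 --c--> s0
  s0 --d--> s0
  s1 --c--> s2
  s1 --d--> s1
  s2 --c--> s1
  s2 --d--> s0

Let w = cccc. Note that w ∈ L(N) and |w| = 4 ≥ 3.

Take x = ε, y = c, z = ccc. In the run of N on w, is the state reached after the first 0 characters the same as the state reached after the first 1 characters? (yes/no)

yes

State sequence: s0 -c-> s0

After x (step 0): s0. After xy (step 1): s0.
They match, so y = c drives N around a cycle from s0 back to itself; pumping y any number of times keeps N in s0 before reading z, and xyⁱz ∈ L(N) for every i ≥ 0.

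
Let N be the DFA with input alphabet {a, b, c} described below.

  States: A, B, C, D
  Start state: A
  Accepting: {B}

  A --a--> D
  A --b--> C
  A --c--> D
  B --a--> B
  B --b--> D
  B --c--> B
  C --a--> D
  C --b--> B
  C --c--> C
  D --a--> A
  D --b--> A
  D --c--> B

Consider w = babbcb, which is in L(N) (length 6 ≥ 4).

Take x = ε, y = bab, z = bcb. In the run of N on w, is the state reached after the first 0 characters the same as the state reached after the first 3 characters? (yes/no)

State sequence: A -b-> C -a-> D -b-> A

After x (step 0): A. After xy (step 3): A.
They match, so y = bab drives N around a cycle from A back to itself; pumping y any number of times keeps N in A before reading z, and xyⁱz ∈ L(N) for every i ≥ 0.

yes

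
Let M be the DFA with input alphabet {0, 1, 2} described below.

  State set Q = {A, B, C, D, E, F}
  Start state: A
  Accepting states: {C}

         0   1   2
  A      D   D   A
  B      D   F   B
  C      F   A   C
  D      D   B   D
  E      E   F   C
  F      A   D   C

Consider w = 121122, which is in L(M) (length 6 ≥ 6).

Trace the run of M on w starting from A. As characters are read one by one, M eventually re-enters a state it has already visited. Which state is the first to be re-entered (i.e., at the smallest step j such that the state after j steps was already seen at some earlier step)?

Run of M on w = 1 2 1 1 2 2:
  step 0: A  (start)
  step 1: D  (read 1: A→D)
  step 2: D  (read 2: D→D)   ← first repeat (D seen earlier)
  step 3: B  (read 1: D→B)
  step 4: F  (read 1: B→F)
  step 5: C  (read 2: F→C)
  step 6: C  (read 2: C→C)

The earliest repeat is at step j = 2: M is in D, which it already visited at step i = 1.
The DFA has 6 states, so the proof of the pumping lemma guarantees a repeated state among the first 6+1 visited; the segment between the two visits is the pumpable y.

D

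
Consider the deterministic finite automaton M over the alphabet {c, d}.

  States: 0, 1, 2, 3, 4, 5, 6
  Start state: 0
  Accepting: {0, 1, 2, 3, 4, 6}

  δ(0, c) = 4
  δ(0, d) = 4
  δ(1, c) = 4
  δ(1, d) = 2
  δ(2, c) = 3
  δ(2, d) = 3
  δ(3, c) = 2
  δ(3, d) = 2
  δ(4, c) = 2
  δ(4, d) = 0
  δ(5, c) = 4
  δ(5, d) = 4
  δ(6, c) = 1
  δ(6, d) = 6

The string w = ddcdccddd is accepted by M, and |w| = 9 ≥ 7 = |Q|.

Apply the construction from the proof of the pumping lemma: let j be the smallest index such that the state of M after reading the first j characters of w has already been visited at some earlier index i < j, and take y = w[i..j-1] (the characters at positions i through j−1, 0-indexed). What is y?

Run of M on w = d d c d c c d d d:
  step 0: 0  (start)
  step 1: 4  (read d: 0→4)
  step 2: 0  (read d: 4→0)   ← first repeat (0 seen earlier)
  step 3: 4  (read c: 0→4)
  step 4: 0  (read d: 4→0)
  step 5: 4  (read c: 0→4)
  step 6: 2  (read c: 4→2)
  step 7: 3  (read d: 2→3)
  step 8: 2  (read d: 3→2)
  step 9: 3  (read d: 2→3)

So i = 0, j = 2, giving x = w[0:0] = ε, y = w[0:2] = dd, z = w[2:9] = cdccddd.
Check: |xy| = 2 ≤ 7 and |y| = 2 ≥ 1. Reading y takes M from 0 back to 0, so every xyⁱz is accepted.
The DFA has 7 states, so the proof of the pumping lemma guarantees a repeated state among the first 7+1 visited; the segment between the two visits is the pumpable y.

dd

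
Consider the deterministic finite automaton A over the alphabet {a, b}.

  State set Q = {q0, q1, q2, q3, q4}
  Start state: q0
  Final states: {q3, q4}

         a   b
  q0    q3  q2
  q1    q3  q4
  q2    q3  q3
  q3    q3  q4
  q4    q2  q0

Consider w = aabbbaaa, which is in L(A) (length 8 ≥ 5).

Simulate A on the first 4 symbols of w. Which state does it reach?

Run of A on the first 4 characters of w = a a b b:
  step 0: q0  (start)
  step 1: q3  (read a: q0→q3)
  step 2: q3  (read a: q3→q3)
  step 3: q4  (read b: q3→q4)
  step 4: q0  (read b: q4→q0)

After reading 4 characters, A is in state q0.
(This kind of state-tracing is the core of the pumping-lemma construction: with 5 states, pigeonhole forces a repeat within the first 5 steps.)

q0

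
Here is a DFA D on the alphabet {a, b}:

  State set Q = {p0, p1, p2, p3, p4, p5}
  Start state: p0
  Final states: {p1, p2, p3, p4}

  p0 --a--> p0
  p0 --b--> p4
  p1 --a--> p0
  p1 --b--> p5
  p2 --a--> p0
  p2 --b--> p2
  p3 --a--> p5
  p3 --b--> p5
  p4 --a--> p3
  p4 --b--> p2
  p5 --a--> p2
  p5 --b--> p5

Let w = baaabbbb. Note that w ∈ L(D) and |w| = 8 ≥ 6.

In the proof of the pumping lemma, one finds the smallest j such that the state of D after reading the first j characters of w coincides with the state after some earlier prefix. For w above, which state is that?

p2

State sequence: p0 -b-> p4 -a-> p3 -a-> p5 -a-> p2 -b-> p2 -b-> p2 -b-> p2 -b-> p2
First repeat at step 5: p2 was already visited.

The earliest repeat is at step j = 5: D is in p2, which it already visited at step i = 4.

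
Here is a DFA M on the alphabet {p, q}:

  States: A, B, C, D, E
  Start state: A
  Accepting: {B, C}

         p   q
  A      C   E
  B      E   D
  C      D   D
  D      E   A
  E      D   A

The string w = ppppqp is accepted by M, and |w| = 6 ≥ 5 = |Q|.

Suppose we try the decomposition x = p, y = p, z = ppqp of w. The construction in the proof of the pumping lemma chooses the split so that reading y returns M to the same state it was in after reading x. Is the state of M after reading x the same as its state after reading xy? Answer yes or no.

State sequence: A -p-> C -p-> D

After x (step 1): C. After xy (step 2): D.
They differ (C ≠ D), so y is not a cycle from the state after x; this split is not the one the pumping-lemma construction produces, and pumping y need not keep the string in L(M).

no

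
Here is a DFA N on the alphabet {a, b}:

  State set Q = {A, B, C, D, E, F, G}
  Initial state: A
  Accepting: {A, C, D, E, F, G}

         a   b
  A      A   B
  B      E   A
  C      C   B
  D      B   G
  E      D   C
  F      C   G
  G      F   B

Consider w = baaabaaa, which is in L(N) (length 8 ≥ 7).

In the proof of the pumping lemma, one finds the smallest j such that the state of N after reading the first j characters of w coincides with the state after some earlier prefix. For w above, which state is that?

State sequence: A -b-> B -a-> E -a-> D -a-> B -b-> A -a-> A -a-> A -a-> A
First repeat at step 4: B was already visited.

The earliest repeat is at step j = 4: N is in B, which it already visited at step i = 1.

B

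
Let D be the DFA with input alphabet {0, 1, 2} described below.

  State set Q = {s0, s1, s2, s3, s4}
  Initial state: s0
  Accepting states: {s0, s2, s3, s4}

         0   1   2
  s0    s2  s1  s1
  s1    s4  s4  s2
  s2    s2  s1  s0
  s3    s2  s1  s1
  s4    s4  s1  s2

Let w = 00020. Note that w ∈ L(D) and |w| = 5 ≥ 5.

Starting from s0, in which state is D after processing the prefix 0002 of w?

s0

Run of D on the first 4 characters of w = 0 0 0 2:
  step 0: s0  (start)
  step 1: s2  (read 0: s0→s2)
  step 2: s2  (read 0: s2→s2)
  step 3: s2  (read 0: s2→s2)
  step 4: s0  (read 2: s2→s0)

After reading 4 characters, D is in state s0.
(This kind of state-tracing is the core of the pumping-lemma construction: with 5 states, pigeonhole forces a repeat within the first 5 steps.)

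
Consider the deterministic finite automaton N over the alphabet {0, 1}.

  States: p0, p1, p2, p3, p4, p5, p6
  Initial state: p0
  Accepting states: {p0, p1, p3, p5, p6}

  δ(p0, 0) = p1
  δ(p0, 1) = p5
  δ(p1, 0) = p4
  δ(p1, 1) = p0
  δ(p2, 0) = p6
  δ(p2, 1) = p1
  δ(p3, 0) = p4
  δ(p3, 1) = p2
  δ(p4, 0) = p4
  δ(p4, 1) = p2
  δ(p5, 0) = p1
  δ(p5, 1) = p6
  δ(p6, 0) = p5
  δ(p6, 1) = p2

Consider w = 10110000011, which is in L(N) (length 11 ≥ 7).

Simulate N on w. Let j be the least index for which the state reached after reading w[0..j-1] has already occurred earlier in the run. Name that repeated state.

Run of N on w = 1 0 1 1 0 0 0 0 0 1 1:
  step 0: p0  (start)
  step 1: p5  (read 1: p0→p5)
  step 2: p1  (read 0: p5→p1)
  step 3: p0  (read 1: p1→p0)   ← first repeat (p0 seen earlier)
  step 4: p5  (read 1: p0→p5)
  step 5: p1  (read 0: p5→p1)
  step 6: p4  (read 0: p1→p4)
  step 7: p4  (read 0: p4→p4)
  step 8: p4  (read 0: p4→p4)
  step 9: p4  (read 0: p4→p4)
  step 10: p2  (read 1: p4→p2)
  step 11: p1  (read 1: p2→p1)

The earliest repeat is at step j = 3: N is in p0, which it already visited at step i = 0.

p0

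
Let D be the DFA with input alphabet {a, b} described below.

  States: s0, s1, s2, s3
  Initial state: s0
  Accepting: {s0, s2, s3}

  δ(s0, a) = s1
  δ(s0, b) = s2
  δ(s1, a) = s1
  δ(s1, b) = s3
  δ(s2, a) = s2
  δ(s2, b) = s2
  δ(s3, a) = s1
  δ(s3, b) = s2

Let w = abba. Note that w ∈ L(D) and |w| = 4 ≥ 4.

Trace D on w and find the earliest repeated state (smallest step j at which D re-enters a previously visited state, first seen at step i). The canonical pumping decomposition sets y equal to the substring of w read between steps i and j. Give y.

a

Run of D on w = a b b a:
  step 0: s0  (start)
  step 1: s1  (read a: s0→s1)
  step 2: s3  (read b: s1→s3)
  step 3: s2  (read b: s3→s2)
  step 4: s2  (read a: s2→s2)   ← first repeat (s2 seen earlier)

So i = 3, j = 4, giving x = w[0:3] = abb, y = w[3:4] = a, z = w[4:4] = ε.
Check: |xy| = 4 ≤ 4 and |y| = 1 ≥ 1. Reading y takes D from s2 back to s2, so every xyⁱz is accepted.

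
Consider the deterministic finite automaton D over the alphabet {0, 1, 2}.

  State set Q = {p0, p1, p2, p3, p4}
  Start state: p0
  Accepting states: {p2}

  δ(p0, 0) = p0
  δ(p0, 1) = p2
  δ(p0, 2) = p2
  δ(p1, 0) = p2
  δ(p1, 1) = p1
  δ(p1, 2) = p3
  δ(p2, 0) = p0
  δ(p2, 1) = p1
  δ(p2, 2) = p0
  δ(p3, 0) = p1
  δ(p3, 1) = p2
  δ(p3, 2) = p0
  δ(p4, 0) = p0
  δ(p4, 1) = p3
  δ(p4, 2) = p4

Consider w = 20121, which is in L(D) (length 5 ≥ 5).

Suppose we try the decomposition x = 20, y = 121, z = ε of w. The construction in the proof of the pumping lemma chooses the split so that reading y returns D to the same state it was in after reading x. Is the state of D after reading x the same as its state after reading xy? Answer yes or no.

Run of D on the first 5 characters of w = 2 0 1 2 1:
  step 0: p0  (start)
  step 1: p2  (read 2: p0→p2)
  step 2: p0  (read 0: p2→p0)
  step 3: p2  (read 1: p0→p2)
  step 4: p0  (read 2: p2→p0)
  step 5: p2  (read 1: p0→p2)

After x (step 2): p0. After xy (step 5): p2.
They differ (p0 ≠ p2), so y is not a cycle from the state after x; this split is not the one the pumping-lemma construction produces, and pumping y need not keep the string in L(D).

no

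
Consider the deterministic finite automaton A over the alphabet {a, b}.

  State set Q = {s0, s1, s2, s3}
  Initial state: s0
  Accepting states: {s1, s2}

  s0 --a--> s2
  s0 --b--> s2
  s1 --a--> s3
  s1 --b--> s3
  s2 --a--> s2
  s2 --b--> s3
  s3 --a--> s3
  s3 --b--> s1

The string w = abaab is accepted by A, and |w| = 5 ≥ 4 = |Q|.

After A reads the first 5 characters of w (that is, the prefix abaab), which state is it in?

s1

Run of A on the first 5 characters of w = a b a a b:
  step 0: s0  (start)
  step 1: s2  (read a: s0→s2)
  step 2: s3  (read b: s2→s3)
  step 3: s3  (read a: s3→s3)
  step 4: s3  (read a: s3→s3)
  step 5: s1  (read b: s3→s1)

After reading 5 characters, A is in state s1.
(This kind of state-tracing is the core of the pumping-lemma construction: with 4 states, pigeonhole forces a repeat within the first 4 steps.)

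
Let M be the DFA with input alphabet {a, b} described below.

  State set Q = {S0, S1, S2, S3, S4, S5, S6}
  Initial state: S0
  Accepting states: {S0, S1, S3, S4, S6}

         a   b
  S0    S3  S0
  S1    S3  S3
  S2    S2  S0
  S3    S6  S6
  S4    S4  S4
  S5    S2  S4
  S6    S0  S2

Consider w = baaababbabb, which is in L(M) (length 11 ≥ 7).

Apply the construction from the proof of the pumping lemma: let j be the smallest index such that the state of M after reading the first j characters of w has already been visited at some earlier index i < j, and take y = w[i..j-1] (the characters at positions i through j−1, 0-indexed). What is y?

b

Run of M on w = b a a a b a b b a b b:
  step 0: S0  (start)
  step 1: S0  (read b: S0→S0)   ← first repeat (S0 seen earlier)
  step 2: S3  (read a: S0→S3)
  step 3: S6  (read a: S3→S6)
  step 4: S0  (read a: S6→S0)
  step 5: S0  (read b: S0→S0)
  step 6: S3  (read a: S0→S3)
  step 7: S6  (read b: S3→S6)
  step 8: S2  (read b: S6→S2)
  step 9: S2  (read a: S2→S2)
  step 10: S0  (read b: S2→S0)
  step 11: S0  (read b: S0→S0)

So i = 0, j = 1, giving x = w[0:0] = ε, y = w[0:1] = b, z = w[1:11] = aaababbabb.
Check: |xy| = 1 ≤ 7 and |y| = 1 ≥ 1. Reading y takes M from S0 back to S0, so every xyⁱz is accepted.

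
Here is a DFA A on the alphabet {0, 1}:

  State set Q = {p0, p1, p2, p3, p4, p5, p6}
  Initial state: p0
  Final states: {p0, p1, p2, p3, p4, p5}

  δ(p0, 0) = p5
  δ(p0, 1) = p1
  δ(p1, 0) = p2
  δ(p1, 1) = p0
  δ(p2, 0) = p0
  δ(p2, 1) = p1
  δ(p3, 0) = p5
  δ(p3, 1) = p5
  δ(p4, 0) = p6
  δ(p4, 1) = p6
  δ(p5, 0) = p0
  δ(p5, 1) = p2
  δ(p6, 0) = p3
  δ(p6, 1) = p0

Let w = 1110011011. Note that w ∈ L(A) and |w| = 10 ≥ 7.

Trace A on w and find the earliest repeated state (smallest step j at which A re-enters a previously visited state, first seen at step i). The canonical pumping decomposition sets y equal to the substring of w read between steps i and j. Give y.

State sequence: p0 -1-> p1 -1-> p0 -1-> p1 -0-> p2 -0-> p0 -1-> p1 -1-> p0 -0-> p5 -1-> p2 -1-> p1
First repeat at step 2: p0 was already visited.

So i = 0, j = 2, giving x = w[0:0] = ε, y = w[0:2] = 11, z = w[2:10] = 10011011.
Check: |xy| = 2 ≤ 7 and |y| = 2 ≥ 1. Reading y takes A from p0 back to p0, so every xyⁱz is accepted.
With |Q| = 7, pigeonhole forces a state repeat no later than step 7; the substring read between the first and second visits to that state can be pumped.

11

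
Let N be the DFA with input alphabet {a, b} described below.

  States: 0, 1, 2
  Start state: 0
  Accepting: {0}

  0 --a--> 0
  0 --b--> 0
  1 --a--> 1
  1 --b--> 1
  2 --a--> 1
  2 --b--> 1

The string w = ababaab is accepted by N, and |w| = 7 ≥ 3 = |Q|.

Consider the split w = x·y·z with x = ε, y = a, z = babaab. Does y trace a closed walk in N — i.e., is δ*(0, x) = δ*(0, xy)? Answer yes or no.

yes

State sequence: 0 -a-> 0

After x (step 0): 0. After xy (step 1): 0.
They match, so y = a drives N around a cycle from 0 back to itself; pumping y any number of times keeps N in 0 before reading z, and xyⁱz ∈ L(N) for every i ≥ 0.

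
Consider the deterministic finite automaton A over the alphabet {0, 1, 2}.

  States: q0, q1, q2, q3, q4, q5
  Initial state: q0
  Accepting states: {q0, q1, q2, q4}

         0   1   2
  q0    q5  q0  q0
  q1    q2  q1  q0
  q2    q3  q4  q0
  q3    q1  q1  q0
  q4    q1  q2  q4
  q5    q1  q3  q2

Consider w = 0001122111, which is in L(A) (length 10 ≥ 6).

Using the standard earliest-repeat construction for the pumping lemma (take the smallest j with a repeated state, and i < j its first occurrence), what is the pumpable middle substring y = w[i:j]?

11

Run of A on w = 0 0 0 1 1 2 2 1 1 1:
  step 0: q0  (start)
  step 1: q5  (read 0: q0→q5)
  step 2: q1  (read 0: q5→q1)
  step 3: q2  (read 0: q1→q2)
  step 4: q4  (read 1: q2→q4)
  step 5: q2  (read 1: q4→q2)   ← first repeat (q2 seen earlier)
  step 6: q0  (read 2: q2→q0)
  step 7: q0  (read 2: q0→q0)
  step 8: q0  (read 1: q0→q0)
  step 9: q0  (read 1: q0→q0)
  step 10: q0  (read 1: q0→q0)

So i = 3, j = 5, giving x = w[0:3] = 000, y = w[3:5] = 11, z = w[5:10] = 22111.
Check: |xy| = 5 ≤ 6 and |y| = 2 ≥ 1. Reading y takes A from q2 back to q2, so every xyⁱz is accepted.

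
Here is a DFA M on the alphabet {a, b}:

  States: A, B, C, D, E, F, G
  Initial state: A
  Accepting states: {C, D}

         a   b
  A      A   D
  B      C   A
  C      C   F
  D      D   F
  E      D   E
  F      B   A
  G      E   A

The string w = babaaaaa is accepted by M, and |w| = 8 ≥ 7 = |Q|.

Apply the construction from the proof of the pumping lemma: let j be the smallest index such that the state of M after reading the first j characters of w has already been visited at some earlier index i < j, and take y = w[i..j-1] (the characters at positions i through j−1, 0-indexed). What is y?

Run of M on w = b a b a a a a a:
  step 0: A  (start)
  step 1: D  (read b: A→D)
  step 2: D  (read a: D→D)   ← first repeat (D seen earlier)
  step 3: F  (read b: D→F)
  step 4: B  (read a: F→B)
  step 5: C  (read a: B→C)
  step 6: C  (read a: C→C)
  step 7: C  (read a: C→C)
  step 8: C  (read a: C→C)

So i = 1, j = 2, giving x = w[0:1] = b, y = w[1:2] = a, z = w[2:8] = baaaaa.
Check: |xy| = 2 ≤ 7 and |y| = 1 ≥ 1. Reading y takes M from D back to D, so every xyⁱz is accepted.

a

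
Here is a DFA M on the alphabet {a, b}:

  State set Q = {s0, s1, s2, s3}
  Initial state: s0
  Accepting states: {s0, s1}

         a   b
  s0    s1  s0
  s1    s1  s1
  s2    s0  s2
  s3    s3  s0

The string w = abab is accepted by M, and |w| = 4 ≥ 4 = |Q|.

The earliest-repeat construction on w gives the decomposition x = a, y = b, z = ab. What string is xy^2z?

xy^2z = a·b·b·ab = abbab.
Reading y = b takes M from s1 back to s1, so after x·y·y the machine is still in s1, and z then leads to the accepting state s1. Hence abbab ∈ L(M).

abbab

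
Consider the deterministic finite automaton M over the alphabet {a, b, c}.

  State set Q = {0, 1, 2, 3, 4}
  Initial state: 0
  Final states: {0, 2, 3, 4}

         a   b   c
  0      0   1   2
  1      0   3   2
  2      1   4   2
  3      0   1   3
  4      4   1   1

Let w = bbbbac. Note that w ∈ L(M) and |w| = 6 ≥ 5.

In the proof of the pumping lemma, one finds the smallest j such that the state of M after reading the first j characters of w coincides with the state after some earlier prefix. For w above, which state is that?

1

State sequence: 0 -b-> 1 -b-> 3 -b-> 1 -b-> 3 -a-> 0 -c-> 2
First repeat at step 3: 1 was already visited.

The earliest repeat is at step j = 3: M is in 1, which it already visited at step i = 1.
With |Q| = 5, pigeonhole forces a state repeat no later than step 5; the substring read between the first and second visits to that state can be pumped.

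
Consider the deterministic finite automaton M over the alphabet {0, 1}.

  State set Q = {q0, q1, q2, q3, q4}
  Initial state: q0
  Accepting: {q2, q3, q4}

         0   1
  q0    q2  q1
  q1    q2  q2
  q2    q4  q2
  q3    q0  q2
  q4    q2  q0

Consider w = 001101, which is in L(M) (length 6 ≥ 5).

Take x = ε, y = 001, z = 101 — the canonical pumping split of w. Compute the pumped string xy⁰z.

xy⁰z = xz = ε·101 = 101.
Reading y = 001 takes M from q0 back to q0, so after x the machine is still in q0, and z then leads to the accepting state q2. Hence 101 ∈ L(M).

101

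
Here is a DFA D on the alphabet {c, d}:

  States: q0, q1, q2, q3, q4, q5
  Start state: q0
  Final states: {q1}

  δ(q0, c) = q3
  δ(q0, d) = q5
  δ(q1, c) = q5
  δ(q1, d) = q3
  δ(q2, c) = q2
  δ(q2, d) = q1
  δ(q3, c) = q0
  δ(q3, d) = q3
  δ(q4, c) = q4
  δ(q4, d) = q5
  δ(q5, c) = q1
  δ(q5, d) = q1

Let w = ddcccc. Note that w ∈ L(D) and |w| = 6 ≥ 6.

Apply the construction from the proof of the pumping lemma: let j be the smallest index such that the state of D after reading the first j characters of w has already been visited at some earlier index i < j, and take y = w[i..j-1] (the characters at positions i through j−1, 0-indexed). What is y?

dc

Run of D on w = d d c c c c:
  step 0: q0  (start)
  step 1: q5  (read d: q0→q5)
  step 2: q1  (read d: q5→q1)
  step 3: q5  (read c: q1→q5)   ← first repeat (q5 seen earlier)
  step 4: q1  (read c: q5→q1)
  step 5: q5  (read c: q1→q5)
  step 6: q1  (read c: q5→q1)

So i = 1, j = 3, giving x = w[0:1] = d, y = w[1:3] = dc, z = w[3:6] = ccc.
Check: |xy| = 3 ≤ 6 and |y| = 2 ≥ 1. Reading y takes D from q5 back to q5, so every xyⁱz is accepted.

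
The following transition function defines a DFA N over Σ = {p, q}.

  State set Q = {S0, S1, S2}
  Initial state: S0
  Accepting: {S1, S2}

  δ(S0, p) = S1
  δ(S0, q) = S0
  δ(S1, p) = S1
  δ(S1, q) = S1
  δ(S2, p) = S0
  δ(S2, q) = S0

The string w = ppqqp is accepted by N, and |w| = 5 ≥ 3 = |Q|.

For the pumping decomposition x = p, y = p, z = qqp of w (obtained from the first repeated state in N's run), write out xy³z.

ppppqqp

xy^3z = p·p·p·p·qqp = ppppqqp.
Reading y = p takes N from S1 back to S1, so after x·y·y·y the machine is still in S1, and z then leads to the accepting state S1. Hence ppppqqp ∈ L(N).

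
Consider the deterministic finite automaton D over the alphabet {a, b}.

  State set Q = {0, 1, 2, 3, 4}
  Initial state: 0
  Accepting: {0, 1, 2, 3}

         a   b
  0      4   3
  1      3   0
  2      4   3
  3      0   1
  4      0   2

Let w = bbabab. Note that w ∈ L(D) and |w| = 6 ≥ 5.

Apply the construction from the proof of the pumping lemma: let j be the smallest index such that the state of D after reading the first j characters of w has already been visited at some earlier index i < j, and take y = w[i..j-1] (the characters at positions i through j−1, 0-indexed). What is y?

ba

Run of D on w = b b a b a b:
  step 0: 0  (start)
  step 1: 3  (read b: 0→3)
  step 2: 1  (read b: 3→1)
  step 3: 3  (read a: 1→3)   ← first repeat (3 seen earlier)
  step 4: 1  (read b: 3→1)
  step 5: 3  (read a: 1→3)
  step 6: 1  (read b: 3→1)

So i = 1, j = 3, giving x = w[0:1] = b, y = w[1:3] = ba, z = w[3:6] = bab.
Check: |xy| = 3 ≤ 5 and |y| = 2 ≥ 1. Reading y takes D from 3 back to 3, so every xyⁱz is accepted.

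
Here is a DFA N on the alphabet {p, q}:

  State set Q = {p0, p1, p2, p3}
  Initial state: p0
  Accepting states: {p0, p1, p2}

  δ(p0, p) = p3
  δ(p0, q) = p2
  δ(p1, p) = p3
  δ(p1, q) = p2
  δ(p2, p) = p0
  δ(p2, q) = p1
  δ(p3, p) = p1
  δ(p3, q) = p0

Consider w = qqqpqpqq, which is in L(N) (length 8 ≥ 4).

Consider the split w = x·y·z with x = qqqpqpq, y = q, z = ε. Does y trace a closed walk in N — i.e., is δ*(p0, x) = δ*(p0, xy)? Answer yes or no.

no

State sequence: p0 -q-> p2 -q-> p1 -q-> p2 -p-> p0 -q-> p2 -p-> p0 -q-> p2 -q-> p1

After x (step 7): p2. After xy (step 8): p1.
They differ (p2 ≠ p1), so y is not a cycle from the state after x; this split is not the one the pumping-lemma construction produces, and pumping y need not keep the string in L(N).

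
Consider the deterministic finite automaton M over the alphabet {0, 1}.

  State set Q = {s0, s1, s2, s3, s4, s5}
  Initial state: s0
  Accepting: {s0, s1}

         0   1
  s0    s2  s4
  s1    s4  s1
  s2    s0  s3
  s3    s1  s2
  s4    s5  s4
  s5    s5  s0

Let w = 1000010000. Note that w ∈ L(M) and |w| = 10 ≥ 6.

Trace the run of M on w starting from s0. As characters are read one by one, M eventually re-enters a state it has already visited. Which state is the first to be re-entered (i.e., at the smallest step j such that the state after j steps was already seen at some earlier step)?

s5

State sequence: s0 -1-> s4 -0-> s5 -0-> s5 -0-> s5 -0-> s5 -1-> s0 -0-> s2 -0-> s0 -0-> s2 -0-> s0
First repeat at step 3: s5 was already visited.

The earliest repeat is at step j = 3: M is in s5, which it already visited at step i = 2.
Since M has 6 states, any run of length ≥ 6 visits 6+1 states, so by pigeonhole some state repeats within the first 6 steps — that repeat gives the pumpable loop.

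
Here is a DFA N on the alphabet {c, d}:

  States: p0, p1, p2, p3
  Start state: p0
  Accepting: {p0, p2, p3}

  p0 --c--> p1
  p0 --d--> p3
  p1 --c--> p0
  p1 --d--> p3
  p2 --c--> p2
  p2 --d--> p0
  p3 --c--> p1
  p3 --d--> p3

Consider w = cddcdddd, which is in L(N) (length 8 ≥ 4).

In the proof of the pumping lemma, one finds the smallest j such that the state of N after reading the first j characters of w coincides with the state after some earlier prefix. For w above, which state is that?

State sequence: p0 -c-> p1 -d-> p3 -d-> p3 -c-> p1 -d-> p3 -d-> p3 -d-> p3 -d-> p3
First repeat at step 3: p3 was already visited.

The earliest repeat is at step j = 3: N is in p3, which it already visited at step i = 2.
Pumping length from the standard proof: p = 4 (the number of states). The repeated state found above gives |xy| = j ≤ 4 and |y| = j − i ≥ 1.

p3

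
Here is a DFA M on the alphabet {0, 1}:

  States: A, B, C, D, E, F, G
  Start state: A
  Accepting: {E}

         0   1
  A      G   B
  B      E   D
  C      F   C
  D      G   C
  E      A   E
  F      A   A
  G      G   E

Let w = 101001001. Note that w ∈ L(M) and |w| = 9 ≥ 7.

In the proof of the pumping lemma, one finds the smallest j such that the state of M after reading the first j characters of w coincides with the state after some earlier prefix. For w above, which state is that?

Run of M on w = 1 0 1 0 0 1 0 0 1:
  step 0: A  (start)
  step 1: B  (read 1: A→B)
  step 2: E  (read 0: B→E)
  step 3: E  (read 1: E→E)   ← first repeat (E seen earlier)
  step 4: A  (read 0: E→A)
  step 5: G  (read 0: A→G)
  step 6: E  (read 1: G→E)
  step 7: A  (read 0: E→A)
  step 8: G  (read 0: A→G)
  step 9: E  (read 1: G→E)

The earliest repeat is at step j = 3: M is in E, which it already visited at step i = 2.
With |Q| = 7, pigeonhole forces a state repeat no later than step 7; the substring read between the first and second visits to that state can be pumped.

E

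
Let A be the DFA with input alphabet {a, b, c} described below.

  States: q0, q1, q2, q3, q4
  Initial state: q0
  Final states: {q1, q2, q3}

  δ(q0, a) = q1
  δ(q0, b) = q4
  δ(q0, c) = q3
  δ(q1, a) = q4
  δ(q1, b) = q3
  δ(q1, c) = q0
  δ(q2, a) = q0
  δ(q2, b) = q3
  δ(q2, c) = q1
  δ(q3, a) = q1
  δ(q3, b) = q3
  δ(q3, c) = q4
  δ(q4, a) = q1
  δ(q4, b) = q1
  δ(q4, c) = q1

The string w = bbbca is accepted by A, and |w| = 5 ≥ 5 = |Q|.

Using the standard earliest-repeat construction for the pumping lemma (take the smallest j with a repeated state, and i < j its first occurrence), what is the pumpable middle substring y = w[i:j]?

Run of A on w = b b b c a:
  step 0: q0  (start)
  step 1: q4  (read b: q0→q4)
  step 2: q1  (read b: q4→q1)
  step 3: q3  (read b: q1→q3)
  step 4: q4  (read c: q3→q4)   ← first repeat (q4 seen earlier)
  step 5: q1  (read a: q4→q1)

So i = 1, j = 4, giving x = w[0:1] = b, y = w[1:4] = bbc, z = w[4:5] = a.
Check: |xy| = 4 ≤ 5 and |y| = 3 ≥ 1. Reading y takes A from q4 back to q4, so every xyⁱz is accepted.
Since A has 5 states, any run of length ≥ 5 visits 5+1 states, so by pigeonhole some state repeats within the first 5 steps — that repeat gives the pumpable loop.

bbc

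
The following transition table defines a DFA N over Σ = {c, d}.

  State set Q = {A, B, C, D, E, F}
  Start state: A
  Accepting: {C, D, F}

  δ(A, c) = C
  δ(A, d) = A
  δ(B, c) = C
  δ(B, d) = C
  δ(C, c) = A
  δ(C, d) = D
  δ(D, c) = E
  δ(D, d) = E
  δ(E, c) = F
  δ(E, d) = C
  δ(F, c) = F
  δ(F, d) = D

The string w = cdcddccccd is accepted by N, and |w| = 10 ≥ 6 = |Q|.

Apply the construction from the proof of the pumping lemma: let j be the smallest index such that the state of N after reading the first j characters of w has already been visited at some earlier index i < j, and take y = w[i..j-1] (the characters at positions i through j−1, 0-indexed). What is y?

dcd

Run of N on w = c d c d d c c c c d:
  step 0: A  (start)
  step 1: C  (read c: A→C)
  step 2: D  (read d: C→D)
  step 3: E  (read c: D→E)
  step 4: C  (read d: E→C)   ← first repeat (C seen earlier)
  step 5: D  (read d: C→D)
  step 6: E  (read c: D→E)
  step 7: F  (read c: E→F)
  step 8: F  (read c: F→F)
  step 9: F  (read c: F→F)
  step 10: D  (read d: F→D)

So i = 1, j = 4, giving x = w[0:1] = c, y = w[1:4] = dcd, z = w[4:10] = dccccd.
Check: |xy| = 4 ≤ 6 and |y| = 3 ≥ 1. Reading y takes N from C back to C, so every xyⁱz is accepted.
Since N has 6 states, any run of length ≥ 6 visits 6+1 states, so by pigeonhole some state repeats within the first 6 steps — that repeat gives the pumpable loop.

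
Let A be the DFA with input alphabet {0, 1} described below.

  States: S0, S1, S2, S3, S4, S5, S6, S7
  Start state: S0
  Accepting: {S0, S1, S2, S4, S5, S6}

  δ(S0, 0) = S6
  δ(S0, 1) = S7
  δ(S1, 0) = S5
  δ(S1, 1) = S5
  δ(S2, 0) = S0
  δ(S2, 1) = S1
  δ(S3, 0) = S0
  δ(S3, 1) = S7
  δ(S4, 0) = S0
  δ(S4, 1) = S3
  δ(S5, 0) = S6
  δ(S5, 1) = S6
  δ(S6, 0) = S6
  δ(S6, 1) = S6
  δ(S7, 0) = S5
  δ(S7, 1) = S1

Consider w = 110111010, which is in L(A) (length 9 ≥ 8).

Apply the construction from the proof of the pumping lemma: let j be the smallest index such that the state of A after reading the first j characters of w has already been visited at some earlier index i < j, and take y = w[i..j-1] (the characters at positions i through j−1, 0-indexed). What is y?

Run of A on w = 1 1 0 1 1 1 0 1 0:
  step 0: S0  (start)
  step 1: S7  (read 1: S0→S7)
  step 2: S1  (read 1: S7→S1)
  step 3: S5  (read 0: S1→S5)
  step 4: S6  (read 1: S5→S6)
  step 5: S6  (read 1: S6→S6)   ← first repeat (S6 seen earlier)
  step 6: S6  (read 1: S6→S6)
  step 7: S6  (read 0: S6→S6)
  step 8: S6  (read 1: S6→S6)
  step 9: S6  (read 0: S6→S6)

So i = 4, j = 5, giving x = w[0:4] = 1101, y = w[4:5] = 1, z = w[5:9] = 1010.
Check: |xy| = 5 ≤ 8 and |y| = 1 ≥ 1. Reading y takes A from S6 back to S6, so every xyⁱz is accepted.

1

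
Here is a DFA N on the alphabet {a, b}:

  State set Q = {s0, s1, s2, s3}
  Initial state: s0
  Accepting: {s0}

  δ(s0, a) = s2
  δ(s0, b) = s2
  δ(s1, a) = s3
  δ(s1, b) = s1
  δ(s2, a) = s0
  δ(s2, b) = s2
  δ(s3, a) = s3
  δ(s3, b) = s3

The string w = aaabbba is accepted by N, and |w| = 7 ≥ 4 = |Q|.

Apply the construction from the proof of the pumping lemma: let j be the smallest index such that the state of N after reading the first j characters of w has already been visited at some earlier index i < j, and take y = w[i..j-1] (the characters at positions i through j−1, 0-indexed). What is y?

State sequence: s0 -a-> s2 -a-> s0 -a-> s2 -b-> s2 -b-> s2 -b-> s2 -a-> s0
First repeat at step 2: s0 was already visited.

So i = 0, j = 2, giving x = w[0:0] = ε, y = w[0:2] = aa, z = w[2:7] = abbba.
Check: |xy| = 2 ≤ 4 and |y| = 2 ≥ 1. Reading y takes N from s0 back to s0, so every xyⁱz is accepted.
Since N has 4 states, any run of length ≥ 4 visits 4+1 states, so by pigeonhole some state repeats within the first 4 steps — that repeat gives the pumpable loop.

aa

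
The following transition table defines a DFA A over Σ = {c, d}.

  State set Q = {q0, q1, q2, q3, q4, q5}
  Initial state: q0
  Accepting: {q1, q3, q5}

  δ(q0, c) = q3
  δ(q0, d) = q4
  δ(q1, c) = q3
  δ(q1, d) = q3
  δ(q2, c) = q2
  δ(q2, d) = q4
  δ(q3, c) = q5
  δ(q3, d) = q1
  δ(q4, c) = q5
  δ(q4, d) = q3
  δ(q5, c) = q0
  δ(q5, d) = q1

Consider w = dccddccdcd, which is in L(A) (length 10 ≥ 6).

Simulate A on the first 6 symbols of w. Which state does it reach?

Run of A on the first 6 characters of w = d c c d d c:
  step 0: q0  (start)
  step 1: q4  (read d: q0→q4)
  step 2: q5  (read c: q4→q5)
  step 3: q0  (read c: q5→q0)
  step 4: q4  (read d: q0→q4)
  step 5: q3  (read d: q4→q3)
  step 6: q5  (read c: q3→q5)

After reading 6 characters, A is in state q5.

q5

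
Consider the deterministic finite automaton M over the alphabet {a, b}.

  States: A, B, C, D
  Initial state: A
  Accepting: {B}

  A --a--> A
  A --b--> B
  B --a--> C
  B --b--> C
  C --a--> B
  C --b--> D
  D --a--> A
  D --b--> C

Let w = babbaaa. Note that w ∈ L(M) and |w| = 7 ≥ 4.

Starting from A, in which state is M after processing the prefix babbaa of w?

State sequence: A -b-> B -a-> C -b-> D -b-> C -a-> B -a-> C

After reading 6 characters, M is in state C.
(This kind of state-tracing is the core of the pumping-lemma construction: with 4 states, pigeonhole forces a repeat within the first 4 steps.)

C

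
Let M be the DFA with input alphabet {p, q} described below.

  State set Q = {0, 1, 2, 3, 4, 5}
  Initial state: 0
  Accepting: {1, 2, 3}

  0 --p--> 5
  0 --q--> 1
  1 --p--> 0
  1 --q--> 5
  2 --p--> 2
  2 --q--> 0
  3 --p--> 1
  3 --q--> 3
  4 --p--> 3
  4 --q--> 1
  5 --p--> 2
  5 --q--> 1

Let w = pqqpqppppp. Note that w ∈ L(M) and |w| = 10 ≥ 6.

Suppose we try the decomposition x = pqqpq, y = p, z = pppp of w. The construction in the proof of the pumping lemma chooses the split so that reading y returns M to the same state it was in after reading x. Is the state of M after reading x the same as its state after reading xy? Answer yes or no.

State sequence: 0 -p-> 5 -q-> 1 -q-> 5 -p-> 2 -q-> 0 -p-> 5

After x (step 5): 0. After xy (step 6): 5.
They differ (0 ≠ 5), so y is not a cycle from the state after x; this split is not the one the pumping-lemma construction produces, and pumping y need not keep the string in L(M).

no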